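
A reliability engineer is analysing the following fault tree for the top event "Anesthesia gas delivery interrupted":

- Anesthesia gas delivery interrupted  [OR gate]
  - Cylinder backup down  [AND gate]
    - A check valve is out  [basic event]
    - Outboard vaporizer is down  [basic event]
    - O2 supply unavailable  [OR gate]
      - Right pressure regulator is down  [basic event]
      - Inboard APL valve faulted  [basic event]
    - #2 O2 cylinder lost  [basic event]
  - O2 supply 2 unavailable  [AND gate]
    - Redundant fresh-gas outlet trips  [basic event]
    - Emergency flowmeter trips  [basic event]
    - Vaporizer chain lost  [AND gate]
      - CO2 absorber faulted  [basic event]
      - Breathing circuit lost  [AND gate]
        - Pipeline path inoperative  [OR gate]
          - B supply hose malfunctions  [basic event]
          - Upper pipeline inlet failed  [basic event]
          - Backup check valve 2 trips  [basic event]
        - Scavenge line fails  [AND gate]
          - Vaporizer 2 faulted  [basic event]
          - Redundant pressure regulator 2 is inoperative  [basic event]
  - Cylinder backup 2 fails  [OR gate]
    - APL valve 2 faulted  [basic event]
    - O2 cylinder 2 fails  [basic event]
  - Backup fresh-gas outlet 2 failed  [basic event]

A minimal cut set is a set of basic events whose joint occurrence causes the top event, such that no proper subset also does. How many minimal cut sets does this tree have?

O2 supply unavailable [OR]: union of children's cut sets → 2 cut set(s).
Cylinder backup down [AND]: one cut set from each child combined → 1 × 1 × 2 × 1 = 2 cut set(s).
Pipeline path inoperative [OR]: union of children's cut sets → 3 cut set(s).
Scavenge line fails [AND]: one cut set from each child combined → 1 × 1 = 1 cut set(s).
Breathing circuit lost [AND]: one cut set from each child combined → 3 × 1 = 3 cut set(s).
Vaporizer chain lost [AND]: one cut set from each child combined → 1 × 3 = 3 cut set(s).
O2 supply 2 unavailable [AND]: one cut set from each child combined → 1 × 1 × 3 = 3 cut set(s).
Cylinder backup 2 fails [OR]: union of children's cut sets → 2 cut set(s).
Anesthesia gas delivery interrupted [OR]: union of children's cut sets → 8 cut set(s).
Minimal cut sets: {#2 O2 cylinder lost, A check valve is out, Outboard vaporizer is down, Right pressure regulator is down}; {#2 O2 cylinder lost, A check valve is out, Inboard APL valve faulted, Outboard vaporizer is down}; {B supply hose malfunctions, CO2 absorber faulted, Emergency flowmeter trips, Redundant fresh-gas outlet trips, Redundant pressure regulator 2 is inoperative, Vaporizer 2 faulted}; {CO2 absorber faulted, Emergency flowmeter trips, Redundant fresh-gas outlet trips, Redundant pressure regulator 2 is inoperative, Upper pipeline inlet failed, Vaporizer 2 faulted}; {Backup check valve 2 trips, CO2 absorber faulted, Emergency flowmeter trips, Redundant fresh-gas outlet trips, Redundant pressure regulator 2 is inoperative, Vaporizer 2 faulted}; {APL valve 2 faulted}; {O2 cylinder 2 fails}; {Backup fresh-gas outlet 2 failed}.

8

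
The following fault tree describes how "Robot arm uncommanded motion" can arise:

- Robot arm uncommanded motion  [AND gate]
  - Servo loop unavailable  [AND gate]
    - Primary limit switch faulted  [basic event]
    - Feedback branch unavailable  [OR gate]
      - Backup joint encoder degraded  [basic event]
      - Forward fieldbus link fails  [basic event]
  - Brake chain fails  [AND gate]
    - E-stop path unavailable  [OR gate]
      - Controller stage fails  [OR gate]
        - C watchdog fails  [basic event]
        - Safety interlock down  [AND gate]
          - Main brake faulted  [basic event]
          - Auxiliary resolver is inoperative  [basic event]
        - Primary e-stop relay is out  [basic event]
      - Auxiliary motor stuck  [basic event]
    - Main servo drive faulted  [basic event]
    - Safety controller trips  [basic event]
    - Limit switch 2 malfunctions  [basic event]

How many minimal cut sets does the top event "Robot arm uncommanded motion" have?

8

Feedback branch unavailable [OR]: union of children's cut sets → 2 cut set(s).
Servo loop unavailable [AND]: one cut set from each child combined → 1 × 2 = 2 cut set(s).
Safety interlock down [AND]: one cut set from each child combined → 1 × 1 = 1 cut set(s).
Controller stage fails [OR]: union of children's cut sets → 3 cut set(s).
E-stop path unavailable [OR]: union of children's cut sets → 4 cut set(s).
Brake chain fails [AND]: one cut set from each child combined → 4 × 1 × 1 × 1 = 4 cut set(s).
Robot arm uncommanded motion [AND]: one cut set from each child combined → 2 × 4 = 8 cut set(s).
Minimal cut sets: {Backup joint encoder degraded, C watchdog fails, Limit switch 2 malfunctions, Main servo drive faulted, Primary limit switch faulted, Safety controller trips}; {Auxiliary resolver is inoperative, Backup joint encoder degraded, Limit switch 2 malfunctions, Main brake faulted, Main servo drive faulted, Primary limit switch faulted, Safety controller trips}; {Backup joint encoder degraded, Limit switch 2 malfunctions, Main servo drive faulted, Primary e-stop relay is out, Primary limit switch faulted, Safety controller trips}; {Auxiliary motor stuck, Backup joint encoder degraded, Limit switch 2 malfunctions, Main servo drive faulted, Primary limit switch faulted, Safety controller trips}; {C watchdog fails, Forward fieldbus link fails, Limit switch 2 malfunctions, Main servo drive faulted, Primary limit switch faulted, Safety controller trips}; {Auxiliary resolver is inoperative, Forward fieldbus link fails, Limit switch 2 malfunctions, Main brake faulted, Main servo drive faulted, Primary limit switch faulted, Safety controller trips}; {Forward fieldbus link fails, Limit switch 2 malfunctions, Main servo drive faulted, Primary e-stop relay is out, Primary limit switch faulted, Safety controller trips}; {Auxiliary motor stuck, Forward fieldbus link fails, Limit switch 2 malfunctions, Main servo drive faulted, Primary limit switch faulted, Safety controller trips}.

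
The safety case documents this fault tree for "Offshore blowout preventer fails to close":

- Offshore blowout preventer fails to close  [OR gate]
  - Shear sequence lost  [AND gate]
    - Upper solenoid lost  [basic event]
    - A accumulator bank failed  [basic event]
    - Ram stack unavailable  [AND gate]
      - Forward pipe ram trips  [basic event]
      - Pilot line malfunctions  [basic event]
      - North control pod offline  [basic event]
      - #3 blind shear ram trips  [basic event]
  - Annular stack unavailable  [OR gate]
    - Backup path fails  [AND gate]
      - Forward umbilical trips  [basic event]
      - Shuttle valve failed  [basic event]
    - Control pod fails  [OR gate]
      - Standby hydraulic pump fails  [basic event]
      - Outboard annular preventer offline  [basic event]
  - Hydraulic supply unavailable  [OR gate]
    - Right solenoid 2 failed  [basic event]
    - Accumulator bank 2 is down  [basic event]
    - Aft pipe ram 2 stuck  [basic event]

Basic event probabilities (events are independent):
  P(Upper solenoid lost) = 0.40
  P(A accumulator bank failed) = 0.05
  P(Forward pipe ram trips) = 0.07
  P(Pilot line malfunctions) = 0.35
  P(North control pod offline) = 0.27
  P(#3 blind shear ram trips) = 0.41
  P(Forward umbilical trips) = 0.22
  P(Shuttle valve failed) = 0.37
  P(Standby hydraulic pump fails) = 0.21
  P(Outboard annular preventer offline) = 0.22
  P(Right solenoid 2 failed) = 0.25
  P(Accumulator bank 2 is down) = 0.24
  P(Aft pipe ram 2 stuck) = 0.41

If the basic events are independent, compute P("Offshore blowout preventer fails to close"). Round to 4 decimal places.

P(Ram stack unavailable) [AND] = 0.07 × 0.35 × 0.27 × 0.41 = 0.002712
P(Shear sequence lost) [AND] = 0.40 × 0.05 × 0.002712 = 0.000054
P(Backup path fails) [AND] = 0.22 × 0.37 = 0.081400
P(Control pod fails) [OR] = 1 − (1−0.21) × (1−0.22) = 0.383800
P(Annular stack unavailable) [OR] = 1 − (1−0.081400) × (1−0.383800) = 0.433959
P(Hydraulic supply unavailable) [OR] = 1 − (1−0.25) × (1−0.24) × (1−0.41) = 0.663700
P(Offshore blowout preventer fails to close) [OR] = 1 − (1−0.000054) × (1−0.433959) × (1−0.663700) = 0.809651
Rounded to 4 decimal places: P(Offshore blowout preventer fails to close) ≈ 0.8097.

0.8097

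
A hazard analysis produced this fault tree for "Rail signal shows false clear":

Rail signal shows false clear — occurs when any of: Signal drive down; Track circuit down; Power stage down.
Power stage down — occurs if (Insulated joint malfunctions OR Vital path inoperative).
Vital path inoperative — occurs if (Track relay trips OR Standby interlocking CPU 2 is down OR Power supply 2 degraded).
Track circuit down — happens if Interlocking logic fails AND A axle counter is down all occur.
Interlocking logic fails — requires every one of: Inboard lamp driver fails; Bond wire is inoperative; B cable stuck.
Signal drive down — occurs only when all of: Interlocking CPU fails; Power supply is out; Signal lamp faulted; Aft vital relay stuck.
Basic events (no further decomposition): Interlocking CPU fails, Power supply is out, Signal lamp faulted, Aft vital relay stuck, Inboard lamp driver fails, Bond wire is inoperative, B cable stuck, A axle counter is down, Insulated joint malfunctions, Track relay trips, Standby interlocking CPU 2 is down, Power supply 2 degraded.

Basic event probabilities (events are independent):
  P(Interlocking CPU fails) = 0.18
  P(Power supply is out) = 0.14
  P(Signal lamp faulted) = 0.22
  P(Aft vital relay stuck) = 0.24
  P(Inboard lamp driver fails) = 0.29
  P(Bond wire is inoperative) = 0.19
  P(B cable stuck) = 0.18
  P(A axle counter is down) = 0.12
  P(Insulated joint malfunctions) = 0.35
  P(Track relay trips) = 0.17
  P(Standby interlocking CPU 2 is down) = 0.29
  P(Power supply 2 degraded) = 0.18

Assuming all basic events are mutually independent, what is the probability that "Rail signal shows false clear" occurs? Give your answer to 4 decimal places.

0.6867

P(Signal drive down) [AND] = 0.18 × 0.14 × 0.22 × 0.24 = 0.001331
P(Interlocking logic fails) [AND] = 0.29 × 0.19 × 0.18 = 0.009918
P(Track circuit down) [AND] = 0.009918 × 0.12 = 0.001190
P(Vital path inoperative) [OR] = 1 − (1−0.17) × (1−0.29) × (1−0.18) = 0.516774
P(Power stage down) [OR] = 1 − (1−0.35) × (1−0.516774) = 0.685903
P(Rail signal shows false clear) [OR] = 1 − (1−0.001331) × (1−0.001190) × (1−0.685903) = 0.686694
Rounded to 4 decimal places: P(Rail signal shows false clear) ≈ 0.6867.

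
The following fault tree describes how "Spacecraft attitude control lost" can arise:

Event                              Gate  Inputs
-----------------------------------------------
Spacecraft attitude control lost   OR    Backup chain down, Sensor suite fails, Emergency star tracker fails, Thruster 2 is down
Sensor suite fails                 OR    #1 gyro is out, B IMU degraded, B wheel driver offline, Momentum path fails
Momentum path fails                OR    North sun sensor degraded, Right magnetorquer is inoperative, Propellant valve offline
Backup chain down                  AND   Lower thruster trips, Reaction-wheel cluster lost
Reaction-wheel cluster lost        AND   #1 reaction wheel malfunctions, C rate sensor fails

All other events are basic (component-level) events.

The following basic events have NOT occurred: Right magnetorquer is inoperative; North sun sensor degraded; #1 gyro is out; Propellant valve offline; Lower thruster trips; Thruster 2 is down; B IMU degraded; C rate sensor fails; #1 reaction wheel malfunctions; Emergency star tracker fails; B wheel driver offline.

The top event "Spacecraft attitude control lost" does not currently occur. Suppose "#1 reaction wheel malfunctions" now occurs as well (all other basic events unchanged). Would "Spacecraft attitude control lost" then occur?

No

Counterfactual: set "#1 reaction wheel malfunctions" to occurred.
Reaction-wheel cluster lost [AND]: #1 reaction wheel malfunctions=occurs, C rate sensor fails=not → not all inputs occur → does not occur.
Backup chain down [AND]: Lower thruster trips=not, Reaction-wheel cluster lost=not → not all inputs occur → does not occur.
Momentum path fails [OR]: North sun sensor degraded=not, Right magnetorquer is inoperative=not, Propellant valve offline=not → no input occurs → does not occur.
Sensor suite fails [OR]: #1 gyro is out=not, B IMU degraded=not, B wheel driver offline=not, Momentum path fails=not → no input occurs → does not occur.
Spacecraft attitude control lost [OR]: Backup chain down=not, Sensor suite fails=not, Emergency star tracker fails=not, Thruster 2 is down=not → no input occurs → does not occur.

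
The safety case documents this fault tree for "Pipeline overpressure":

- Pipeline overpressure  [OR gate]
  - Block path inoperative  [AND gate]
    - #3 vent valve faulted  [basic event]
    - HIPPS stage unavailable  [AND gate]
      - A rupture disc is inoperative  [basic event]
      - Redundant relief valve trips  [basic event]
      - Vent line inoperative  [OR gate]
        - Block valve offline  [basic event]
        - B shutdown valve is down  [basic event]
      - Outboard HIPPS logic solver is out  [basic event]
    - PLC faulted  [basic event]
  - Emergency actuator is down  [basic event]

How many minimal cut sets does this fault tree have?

Vent line inoperative [OR]: union of children's cut sets → 2 cut set(s).
HIPPS stage unavailable [AND]: one cut set from each child combined → 1 × 1 × 2 × 1 = 2 cut set(s).
Block path inoperative [AND]: one cut set from each child combined → 1 × 2 × 1 = 2 cut set(s).
Pipeline overpressure [OR]: union of children's cut sets → 3 cut set(s).
Minimal cut sets: {#3 vent valve faulted, A rupture disc is inoperative, Block valve offline, Outboard HIPPS logic solver is out, PLC faulted, Redundant relief valve trips}; {#3 vent valve faulted, A rupture disc is inoperative, B shutdown valve is down, Outboard HIPPS logic solver is out, PLC faulted, Redundant relief valve trips}; {Emergency actuator is down}.

3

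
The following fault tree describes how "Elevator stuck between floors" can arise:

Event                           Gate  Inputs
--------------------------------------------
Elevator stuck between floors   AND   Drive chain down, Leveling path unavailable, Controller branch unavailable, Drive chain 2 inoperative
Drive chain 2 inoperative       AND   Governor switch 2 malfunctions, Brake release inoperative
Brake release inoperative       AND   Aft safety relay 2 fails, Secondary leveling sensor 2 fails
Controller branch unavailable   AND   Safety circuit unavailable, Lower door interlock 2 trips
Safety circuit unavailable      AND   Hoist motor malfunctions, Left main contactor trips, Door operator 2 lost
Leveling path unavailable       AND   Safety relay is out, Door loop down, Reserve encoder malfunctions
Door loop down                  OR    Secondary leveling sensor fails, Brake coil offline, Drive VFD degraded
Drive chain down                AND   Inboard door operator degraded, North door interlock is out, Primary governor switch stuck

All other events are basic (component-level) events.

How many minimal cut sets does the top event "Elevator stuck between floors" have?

Drive chain down [AND]: one cut set from each child combined → 1 × 1 × 1 = 1 cut set(s).
Door loop down [OR]: union of children's cut sets → 3 cut set(s).
Leveling path unavailable [AND]: one cut set from each child combined → 1 × 3 × 1 = 3 cut set(s).
Safety circuit unavailable [AND]: one cut set from each child combined → 1 × 1 × 1 = 1 cut set(s).
Controller branch unavailable [AND]: one cut set from each child combined → 1 × 1 = 1 cut set(s).
Brake release inoperative [AND]: one cut set from each child combined → 1 × 1 = 1 cut set(s).
Drive chain 2 inoperative [AND]: one cut set from each child combined → 1 × 1 = 1 cut set(s).
Elevator stuck between floors [AND]: one cut set from each child combined → 1 × 3 × 1 × 1 = 3 cut set(s).
Minimal cut sets: {Aft safety relay 2 fails, Door operator 2 lost, Governor switch 2 malfunctions, Hoist motor malfunctions, Inboard door operator degraded, Left main contactor trips, Lower door interlock 2 trips, North door interlock is out, Primary governor switch stuck, Reserve encoder malfunctions, Safety relay is out, Secondary leveling sensor 2 fails, Secondary leveling sensor fails}; {Aft safety relay 2 fails, Brake coil offline, Door operator 2 lost, Governor switch 2 malfunctions, Hoist motor malfunctions, Inboard door operator degraded, Left main contactor trips, Lower door interlock 2 trips, North door interlock is out, Primary governor switch stuck, Reserve encoder malfunctions, Safety relay is out, Secondary leveling sensor 2 fails}; {Aft safety relay 2 fails, Door operator 2 lost, Drive VFD degraded, Governor switch 2 malfunctions, Hoist motor malfunctions, Inboard door operator degraded, Left main contactor trips, Lower door interlock 2 trips, North door interlock is out, Primary governor switch stuck, Reserve encoder malfunctions, Safety relay is out, Secondary leveling sensor 2 fails}.

3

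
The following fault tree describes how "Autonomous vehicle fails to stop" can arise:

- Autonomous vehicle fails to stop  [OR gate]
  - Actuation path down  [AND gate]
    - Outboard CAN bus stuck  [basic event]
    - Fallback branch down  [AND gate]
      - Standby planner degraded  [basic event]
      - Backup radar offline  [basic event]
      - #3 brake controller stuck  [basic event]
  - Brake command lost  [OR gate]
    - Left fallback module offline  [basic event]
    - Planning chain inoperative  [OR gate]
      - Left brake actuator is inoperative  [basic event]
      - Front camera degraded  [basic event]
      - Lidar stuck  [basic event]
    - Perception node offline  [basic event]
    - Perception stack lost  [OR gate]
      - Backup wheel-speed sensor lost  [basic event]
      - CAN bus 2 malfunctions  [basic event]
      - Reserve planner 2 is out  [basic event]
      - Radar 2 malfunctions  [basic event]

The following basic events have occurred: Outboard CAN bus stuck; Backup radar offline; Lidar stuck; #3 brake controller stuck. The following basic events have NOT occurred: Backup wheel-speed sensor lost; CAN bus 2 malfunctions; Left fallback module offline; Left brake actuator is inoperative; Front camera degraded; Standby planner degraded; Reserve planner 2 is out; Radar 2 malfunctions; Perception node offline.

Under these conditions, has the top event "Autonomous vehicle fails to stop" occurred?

Fallback branch down [AND]: Standby planner degraded=not, Backup radar offline=occurs, #3 brake controller stuck=occurs → not all inputs occur → does not occur.
Actuation path down [AND]: Outboard CAN bus stuck=occurs, Fallback branch down=not → not all inputs occur → does not occur.
Planning chain inoperative [OR]: Left brake actuator is inoperative=not, Front camera degraded=not, Lidar stuck=occurs → at least one input occurs → occurs.
Perception stack lost [OR]: Backup wheel-speed sensor lost=not, CAN bus 2 malfunctions=not, Reserve planner 2 is out=not, Radar 2 malfunctions=not → no input occurs → does not occur.
Brake command lost [OR]: Left fallback module offline=not, Planning chain inoperative=occurs, Perception node offline=not, Perception stack lost=not → at least one input occurs → occurs.
Autonomous vehicle fails to stop [OR]: Actuation path down=not, Brake command lost=occurs → at least one input occurs → occurs.

Yes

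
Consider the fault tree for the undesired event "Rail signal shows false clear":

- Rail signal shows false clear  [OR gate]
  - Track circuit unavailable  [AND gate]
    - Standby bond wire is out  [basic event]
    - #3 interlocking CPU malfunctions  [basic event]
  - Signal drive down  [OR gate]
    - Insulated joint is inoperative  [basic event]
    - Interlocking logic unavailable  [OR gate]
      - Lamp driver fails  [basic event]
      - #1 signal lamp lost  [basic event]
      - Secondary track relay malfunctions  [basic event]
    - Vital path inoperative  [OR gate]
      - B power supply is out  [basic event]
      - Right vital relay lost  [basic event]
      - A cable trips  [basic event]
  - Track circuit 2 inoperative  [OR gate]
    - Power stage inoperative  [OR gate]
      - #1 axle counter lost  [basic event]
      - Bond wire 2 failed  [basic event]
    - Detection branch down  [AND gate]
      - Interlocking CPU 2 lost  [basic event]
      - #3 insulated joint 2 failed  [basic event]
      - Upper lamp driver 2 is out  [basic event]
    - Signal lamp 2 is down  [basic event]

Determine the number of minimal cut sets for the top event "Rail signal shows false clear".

12

Track circuit unavailable [AND]: one cut set from each child combined → 1 × 1 = 1 cut set(s).
Interlocking logic unavailable [OR]: union of children's cut sets → 3 cut set(s).
Vital path inoperative [OR]: union of children's cut sets → 3 cut set(s).
Signal drive down [OR]: union of children's cut sets → 7 cut set(s).
Power stage inoperative [OR]: union of children's cut sets → 2 cut set(s).
Detection branch down [AND]: one cut set from each child combined → 1 × 1 × 1 = 1 cut set(s).
Track circuit 2 inoperative [OR]: union of children's cut sets → 4 cut set(s).
Rail signal shows false clear [OR]: union of children's cut sets → 12 cut set(s).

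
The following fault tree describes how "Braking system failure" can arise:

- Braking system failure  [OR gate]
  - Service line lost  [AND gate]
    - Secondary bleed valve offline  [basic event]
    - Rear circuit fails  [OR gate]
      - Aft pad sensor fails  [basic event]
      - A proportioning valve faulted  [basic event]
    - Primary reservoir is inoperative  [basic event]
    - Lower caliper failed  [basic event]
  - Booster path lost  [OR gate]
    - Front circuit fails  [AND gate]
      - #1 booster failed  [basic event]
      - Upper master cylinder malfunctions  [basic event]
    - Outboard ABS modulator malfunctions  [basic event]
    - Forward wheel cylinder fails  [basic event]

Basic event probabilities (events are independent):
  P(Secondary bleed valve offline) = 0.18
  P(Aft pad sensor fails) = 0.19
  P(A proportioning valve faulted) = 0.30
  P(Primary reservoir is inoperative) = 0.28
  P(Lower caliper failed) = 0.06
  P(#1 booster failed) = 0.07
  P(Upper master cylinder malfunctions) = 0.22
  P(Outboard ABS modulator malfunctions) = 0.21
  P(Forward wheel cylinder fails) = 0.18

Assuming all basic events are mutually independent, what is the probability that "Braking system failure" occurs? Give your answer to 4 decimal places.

0.3630

P(Rear circuit fails) [OR] = 1 − (1−0.19) × (1−0.30) = 0.433000
P(Service line lost) [AND] = 0.18 × 0.433000 × 0.28 × 0.06 = 0.001309
P(Front circuit fails) [AND] = 0.07 × 0.22 = 0.015400
P(Booster path lost) [OR] = 1 − (1−0.015400) × (1−0.21) × (1−0.18) = 0.362176
P(Braking system failure) [OR] = 1 − (1−0.001309) × (1−0.362176) = 0.363011
Rounded to 4 decimal places: P(Braking system failure) ≈ 0.3630.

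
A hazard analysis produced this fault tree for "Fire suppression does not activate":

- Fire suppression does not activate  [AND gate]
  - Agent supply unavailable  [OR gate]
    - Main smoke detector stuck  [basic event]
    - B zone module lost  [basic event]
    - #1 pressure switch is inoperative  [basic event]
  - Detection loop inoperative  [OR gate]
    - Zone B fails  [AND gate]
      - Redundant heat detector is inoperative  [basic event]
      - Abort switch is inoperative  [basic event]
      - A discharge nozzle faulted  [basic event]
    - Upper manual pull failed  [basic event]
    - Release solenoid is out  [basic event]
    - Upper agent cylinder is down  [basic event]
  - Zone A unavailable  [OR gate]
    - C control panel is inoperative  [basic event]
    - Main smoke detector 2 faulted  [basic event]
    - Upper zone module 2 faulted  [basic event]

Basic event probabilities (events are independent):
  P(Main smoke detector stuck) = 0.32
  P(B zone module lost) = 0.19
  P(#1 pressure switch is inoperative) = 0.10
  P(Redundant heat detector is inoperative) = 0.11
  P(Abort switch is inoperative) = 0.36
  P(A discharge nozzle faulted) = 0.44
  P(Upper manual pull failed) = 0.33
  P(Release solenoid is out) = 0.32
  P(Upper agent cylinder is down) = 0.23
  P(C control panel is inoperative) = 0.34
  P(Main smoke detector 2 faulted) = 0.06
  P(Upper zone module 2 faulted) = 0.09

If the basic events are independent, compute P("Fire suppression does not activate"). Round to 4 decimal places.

0.1439

P(Agent supply unavailable) [OR] = 1 − (1−0.32) × (1−0.19) × (1−0.10) = 0.504280
P(Zone B fails) [AND] = 0.11 × 0.36 × 0.44 = 0.017424
P(Detection loop inoperative) [OR] = 1 − (1−0.017424) × (1−0.33) × (1−0.32) × (1−0.23) = 0.655301
P(Zone A unavailable) [OR] = 1 − (1−0.34) × (1−0.06) × (1−0.09) = 0.435436
P(Fire suppression does not activate) [AND] = 0.504280 × 0.655301 × 0.435436 = 0.143892
Rounded to 4 decimal places: P(Fire suppression does not activate) ≈ 0.1439.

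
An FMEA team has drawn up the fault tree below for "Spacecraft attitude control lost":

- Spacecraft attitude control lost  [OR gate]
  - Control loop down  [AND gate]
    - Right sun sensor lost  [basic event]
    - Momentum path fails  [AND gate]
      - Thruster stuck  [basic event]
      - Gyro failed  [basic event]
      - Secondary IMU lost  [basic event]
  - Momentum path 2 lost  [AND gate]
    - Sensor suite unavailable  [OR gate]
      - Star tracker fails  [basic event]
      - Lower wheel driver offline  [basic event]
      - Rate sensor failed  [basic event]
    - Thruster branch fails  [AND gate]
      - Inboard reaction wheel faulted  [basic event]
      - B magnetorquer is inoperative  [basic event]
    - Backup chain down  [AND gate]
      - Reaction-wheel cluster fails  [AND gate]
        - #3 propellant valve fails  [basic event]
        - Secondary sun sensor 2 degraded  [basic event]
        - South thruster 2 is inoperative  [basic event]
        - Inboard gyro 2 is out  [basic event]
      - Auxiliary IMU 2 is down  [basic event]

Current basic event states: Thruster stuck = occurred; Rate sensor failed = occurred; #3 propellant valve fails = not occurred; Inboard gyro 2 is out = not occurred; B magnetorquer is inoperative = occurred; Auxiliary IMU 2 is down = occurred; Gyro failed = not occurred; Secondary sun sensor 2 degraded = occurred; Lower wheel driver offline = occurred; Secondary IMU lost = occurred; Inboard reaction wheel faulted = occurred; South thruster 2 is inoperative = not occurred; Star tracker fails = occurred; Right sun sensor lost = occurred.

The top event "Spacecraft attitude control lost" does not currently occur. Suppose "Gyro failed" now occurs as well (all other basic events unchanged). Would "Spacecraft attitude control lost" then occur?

Yes

Counterfactual: set "Gyro failed" to occurred.
Momentum path fails [AND]: Thruster stuck=occurs, Gyro failed=occurs, Secondary IMU lost=occurs → all inputs occur → occurs.
Control loop down [AND]: Right sun sensor lost=occurs, Momentum path fails=occurs → all inputs occur → occurs.
Sensor suite unavailable [OR]: Star tracker fails=occurs, Lower wheel driver offline=occurs, Rate sensor failed=occurs → at least one input occurs → occurs.
Thruster branch fails [AND]: Inboard reaction wheel faulted=occurs, B magnetorquer is inoperative=occurs → all inputs occur → occurs.
Reaction-wheel cluster fails [AND]: #3 propellant valve fails=not, Secondary sun sensor 2 degraded=occurs, South thruster 2 is inoperative=not, Inboard gyro 2 is out=not → not all inputs occur → does not occur.
Backup chain down [AND]: Reaction-wheel cluster fails=not, Auxiliary IMU 2 is down=occurs → not all inputs occur → does not occur.
Momentum path 2 lost [AND]: Sensor suite unavailable=occurs, Thruster branch fails=occurs, Backup chain down=not → not all inputs occur → does not occur.
Spacecraft attitude control lost [OR]: Control loop down=occurs, Momentum path 2 lost=not → at least one input occurs → occurs.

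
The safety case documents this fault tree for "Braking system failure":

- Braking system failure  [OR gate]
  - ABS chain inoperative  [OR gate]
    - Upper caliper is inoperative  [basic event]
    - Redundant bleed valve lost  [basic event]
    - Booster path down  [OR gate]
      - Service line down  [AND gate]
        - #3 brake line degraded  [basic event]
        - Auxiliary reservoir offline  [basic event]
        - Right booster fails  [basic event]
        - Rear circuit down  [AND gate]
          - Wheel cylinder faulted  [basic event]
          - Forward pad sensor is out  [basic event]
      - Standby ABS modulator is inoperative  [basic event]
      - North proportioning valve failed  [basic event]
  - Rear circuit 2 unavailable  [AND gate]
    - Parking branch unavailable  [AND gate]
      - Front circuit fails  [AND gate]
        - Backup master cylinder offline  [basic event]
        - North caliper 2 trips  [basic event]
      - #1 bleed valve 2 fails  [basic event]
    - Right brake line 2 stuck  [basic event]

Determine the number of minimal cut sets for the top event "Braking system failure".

6

Rear circuit down [AND]: one cut set from each child combined → 1 × 1 = 1 cut set(s).
Service line down [AND]: one cut set from each child combined → 1 × 1 × 1 × 1 = 1 cut set(s).
Booster path down [OR]: union of children's cut sets → 3 cut set(s).
ABS chain inoperative [OR]: union of children's cut sets → 5 cut set(s).
Front circuit fails [AND]: one cut set from each child combined → 1 × 1 = 1 cut set(s).
Parking branch unavailable [AND]: one cut set from each child combined → 1 × 1 = 1 cut set(s).
Rear circuit 2 unavailable [AND]: one cut set from each child combined → 1 × 1 = 1 cut set(s).
Braking system failure [OR]: union of children's cut sets → 6 cut set(s).
Minimal cut sets: {Upper caliper is inoperative}; {Redundant bleed valve lost}; {#3 brake line degraded, Auxiliary reservoir offline, Forward pad sensor is out, Right booster fails, Wheel cylinder faulted}; {Standby ABS modulator is inoperative}; {North proportioning valve failed}; {#1 bleed valve 2 fails, Backup master cylinder offline, North caliper 2 trips, Right brake line 2 stuck}.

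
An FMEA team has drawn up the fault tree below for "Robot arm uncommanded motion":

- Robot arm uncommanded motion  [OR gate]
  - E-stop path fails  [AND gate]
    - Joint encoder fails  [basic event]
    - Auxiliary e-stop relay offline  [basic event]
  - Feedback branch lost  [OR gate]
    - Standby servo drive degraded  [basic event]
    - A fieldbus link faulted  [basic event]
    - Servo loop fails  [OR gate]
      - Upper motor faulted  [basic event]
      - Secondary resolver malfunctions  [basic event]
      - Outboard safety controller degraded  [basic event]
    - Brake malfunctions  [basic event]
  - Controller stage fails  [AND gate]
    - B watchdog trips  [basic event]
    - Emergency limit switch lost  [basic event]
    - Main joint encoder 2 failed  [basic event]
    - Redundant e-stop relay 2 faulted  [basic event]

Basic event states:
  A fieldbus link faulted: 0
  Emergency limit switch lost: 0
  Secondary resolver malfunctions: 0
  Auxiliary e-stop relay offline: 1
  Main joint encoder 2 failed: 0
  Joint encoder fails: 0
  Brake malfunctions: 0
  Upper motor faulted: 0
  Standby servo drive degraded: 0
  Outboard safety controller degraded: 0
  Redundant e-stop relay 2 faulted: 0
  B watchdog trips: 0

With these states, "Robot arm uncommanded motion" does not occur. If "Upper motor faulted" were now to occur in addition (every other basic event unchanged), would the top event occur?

Counterfactual: set "Upper motor faulted" to occurred.
E-stop path fails [AND]: Joint encoder fails=not, Auxiliary e-stop relay offline=occurs → not all inputs occur → does not occur.
Servo loop fails [OR]: Upper motor faulted=occurs, Secondary resolver malfunctions=not, Outboard safety controller degraded=not → at least one input occurs → occurs.
Feedback branch lost [OR]: Standby servo drive degraded=not, A fieldbus link faulted=not, Servo loop fails=occurs, Brake malfunctions=not → at least one input occurs → occurs.
Controller stage fails [AND]: B watchdog trips=not, Emergency limit switch lost=not, Main joint encoder 2 failed=not, Redundant e-stop relay 2 faulted=not → not all inputs occur → does not occur.
Robot arm uncommanded motion [OR]: E-stop path fails=not, Feedback branch lost=occurs, Controller stage fails=not → at least one input occurs → occurs.

Yes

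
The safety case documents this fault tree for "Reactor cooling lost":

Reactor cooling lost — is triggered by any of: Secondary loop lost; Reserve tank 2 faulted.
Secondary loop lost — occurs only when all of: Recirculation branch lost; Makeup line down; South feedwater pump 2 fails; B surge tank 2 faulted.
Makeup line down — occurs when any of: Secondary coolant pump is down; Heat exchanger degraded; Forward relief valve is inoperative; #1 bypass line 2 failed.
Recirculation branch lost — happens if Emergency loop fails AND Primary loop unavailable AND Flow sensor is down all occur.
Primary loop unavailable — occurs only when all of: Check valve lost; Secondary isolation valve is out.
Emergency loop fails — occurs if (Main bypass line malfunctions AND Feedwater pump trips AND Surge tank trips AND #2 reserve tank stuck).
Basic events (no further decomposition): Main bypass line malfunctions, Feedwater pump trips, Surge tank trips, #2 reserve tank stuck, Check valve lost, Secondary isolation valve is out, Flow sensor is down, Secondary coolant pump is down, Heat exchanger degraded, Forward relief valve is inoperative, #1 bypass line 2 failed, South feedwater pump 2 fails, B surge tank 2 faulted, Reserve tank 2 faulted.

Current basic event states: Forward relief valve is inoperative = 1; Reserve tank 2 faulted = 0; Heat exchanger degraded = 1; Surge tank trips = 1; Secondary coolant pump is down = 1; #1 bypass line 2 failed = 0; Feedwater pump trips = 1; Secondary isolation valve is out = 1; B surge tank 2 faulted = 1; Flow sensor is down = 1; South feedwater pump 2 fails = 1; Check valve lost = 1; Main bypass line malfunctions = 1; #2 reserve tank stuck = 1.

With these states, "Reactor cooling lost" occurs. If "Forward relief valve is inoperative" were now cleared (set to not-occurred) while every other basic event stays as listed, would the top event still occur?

Counterfactual: set "Forward relief valve is inoperative" to not occurred.
Emergency loop fails [AND]: Main bypass line malfunctions=occurs, Feedwater pump trips=occurs, Surge tank trips=occurs, #2 reserve tank stuck=occurs → all inputs occur → occurs.
Primary loop unavailable [AND]: Check valve lost=occurs, Secondary isolation valve is out=occurs → all inputs occur → occurs.
Recirculation branch lost [AND]: Emergency loop fails=occurs, Primary loop unavailable=occurs, Flow sensor is down=occurs → all inputs occur → occurs.
Makeup line down [OR]: Secondary coolant pump is down=occurs, Heat exchanger degraded=occurs, Forward relief valve is inoperative=not, #1 bypass line 2 failed=not → at least one input occurs → occurs.
Secondary loop lost [AND]: Recirculation branch lost=occurs, Makeup line down=occurs, South feedwater pump 2 fails=occurs, B surge tank 2 faulted=occurs → all inputs occur → occurs.
Reactor cooling lost [OR]: Secondary loop lost=occurs, Reserve tank 2 faulted=not → at least one input occurs → occurs.

Yes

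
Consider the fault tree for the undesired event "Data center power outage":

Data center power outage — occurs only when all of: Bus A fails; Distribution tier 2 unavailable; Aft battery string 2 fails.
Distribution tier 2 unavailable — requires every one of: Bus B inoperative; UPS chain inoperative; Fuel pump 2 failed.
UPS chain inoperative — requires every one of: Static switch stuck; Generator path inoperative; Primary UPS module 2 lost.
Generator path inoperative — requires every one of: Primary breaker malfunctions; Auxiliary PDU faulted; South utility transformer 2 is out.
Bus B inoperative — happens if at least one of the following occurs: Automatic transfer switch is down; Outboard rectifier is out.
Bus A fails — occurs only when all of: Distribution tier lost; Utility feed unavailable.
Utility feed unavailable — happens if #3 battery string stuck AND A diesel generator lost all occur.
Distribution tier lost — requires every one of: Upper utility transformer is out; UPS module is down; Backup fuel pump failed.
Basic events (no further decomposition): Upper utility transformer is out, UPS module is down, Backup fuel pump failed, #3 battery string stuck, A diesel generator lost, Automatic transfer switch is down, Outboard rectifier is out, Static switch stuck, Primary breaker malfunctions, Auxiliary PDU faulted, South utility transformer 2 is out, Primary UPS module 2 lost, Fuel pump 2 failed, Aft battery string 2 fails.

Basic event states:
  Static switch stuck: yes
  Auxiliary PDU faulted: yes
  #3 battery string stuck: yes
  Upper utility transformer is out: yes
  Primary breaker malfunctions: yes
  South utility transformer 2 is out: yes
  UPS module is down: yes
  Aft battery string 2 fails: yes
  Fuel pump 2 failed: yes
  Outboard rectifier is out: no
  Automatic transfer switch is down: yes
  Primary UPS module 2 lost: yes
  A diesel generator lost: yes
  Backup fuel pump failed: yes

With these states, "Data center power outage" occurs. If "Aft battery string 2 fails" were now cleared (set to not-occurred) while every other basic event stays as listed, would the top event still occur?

Counterfactual: set "Aft battery string 2 fails" to not occurred.
Distribution tier lost [AND]: Upper utility transformer is out=occurs, UPS module is down=occurs, Backup fuel pump failed=occurs → all inputs occur → occurs.
Utility feed unavailable [AND]: #3 battery string stuck=occurs, A diesel generator lost=occurs → all inputs occur → occurs.
Bus A fails [AND]: Distribution tier lost=occurs, Utility feed unavailable=occurs → all inputs occur → occurs.
Bus B inoperative [OR]: Automatic transfer switch is down=occurs, Outboard rectifier is out=not → at least one input occurs → occurs.
Generator path inoperative [AND]: Primary breaker malfunctions=occurs, Auxiliary PDU faulted=occurs, South utility transformer 2 is out=occurs → all inputs occur → occurs.
UPS chain inoperative [AND]: Static switch stuck=occurs, Generator path inoperative=occurs, Primary UPS module 2 lost=occurs → all inputs occur → occurs.
Distribution tier 2 unavailable [AND]: Bus B inoperative=occurs, UPS chain inoperative=occurs, Fuel pump 2 failed=occurs → all inputs occur → occurs.
Data center power outage [AND]: Bus A fails=occurs, Distribution tier 2 unavailable=occurs, Aft battery string 2 fails=not → not all inputs occur → does not occur.

No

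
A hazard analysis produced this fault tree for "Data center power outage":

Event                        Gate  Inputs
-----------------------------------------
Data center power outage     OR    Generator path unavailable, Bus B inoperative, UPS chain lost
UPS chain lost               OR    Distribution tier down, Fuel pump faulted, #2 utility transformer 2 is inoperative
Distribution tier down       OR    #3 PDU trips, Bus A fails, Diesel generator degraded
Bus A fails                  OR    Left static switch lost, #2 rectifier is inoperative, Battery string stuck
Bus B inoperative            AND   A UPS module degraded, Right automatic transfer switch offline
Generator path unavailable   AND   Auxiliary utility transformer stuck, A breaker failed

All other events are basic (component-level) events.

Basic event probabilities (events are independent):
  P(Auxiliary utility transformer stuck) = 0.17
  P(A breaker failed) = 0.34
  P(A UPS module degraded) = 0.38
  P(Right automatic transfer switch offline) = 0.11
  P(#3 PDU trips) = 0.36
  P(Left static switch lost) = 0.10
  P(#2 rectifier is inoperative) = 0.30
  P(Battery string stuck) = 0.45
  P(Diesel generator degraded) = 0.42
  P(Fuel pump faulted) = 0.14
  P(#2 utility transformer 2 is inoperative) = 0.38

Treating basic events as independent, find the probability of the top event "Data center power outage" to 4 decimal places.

0.9381

P(Generator path unavailable) [AND] = 0.17 × 0.34 = 0.057800
P(Bus B inoperative) [AND] = 0.38 × 0.11 = 0.041800
P(Bus A fails) [OR] = 1 − (1−0.10) × (1−0.30) × (1−0.45) = 0.653500
P(Distribution tier down) [OR] = 1 − (1−0.36) × (1−0.653500) × (1−0.42) = 0.871379
P(UPS chain lost) [OR] = 1 − (1−0.871379) × (1−0.14) × (1−0.38) = 0.931419
P(Data center power outage) [OR] = 1 − (1−0.057800) × (1−0.041800) × (1−0.931419) = 0.938084
Rounded to 4 decimal places: P(Data center power outage) ≈ 0.9381.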